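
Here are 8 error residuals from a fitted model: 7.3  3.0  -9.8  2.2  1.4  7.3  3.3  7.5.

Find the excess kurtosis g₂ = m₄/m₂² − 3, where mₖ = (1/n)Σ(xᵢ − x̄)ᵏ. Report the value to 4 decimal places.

1.2023

x̄ = 2.7750
Σ(xᵢ − x̄)² = 223.9550 ⇒ m₂ = 27.99438
Σ(xᵢ − x̄)⁴ = 26345.9928 ⇒ m₄ = 3293.24911
m₂² = 783.68503
g₂ = m₄/m₂² − 3 = 4.20226 − 3 ≈ 1.2023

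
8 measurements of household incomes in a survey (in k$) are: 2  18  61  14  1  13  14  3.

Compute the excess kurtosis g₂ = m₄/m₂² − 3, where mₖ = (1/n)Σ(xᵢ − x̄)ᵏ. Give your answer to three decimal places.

1.955

x̄ = 15.7500
Σ(xᵢ − x̄)² = 2635.5000 ⇒ m₂ = 329.43750
Σ(xᵢ − x̄)⁴ = 4302118.4063 ⇒ m₄ = 537764.80078
m₂² = 108529.06641
g₂ = m₄/m₂² − 3 = 4.95503 − 3 ≈ 1.955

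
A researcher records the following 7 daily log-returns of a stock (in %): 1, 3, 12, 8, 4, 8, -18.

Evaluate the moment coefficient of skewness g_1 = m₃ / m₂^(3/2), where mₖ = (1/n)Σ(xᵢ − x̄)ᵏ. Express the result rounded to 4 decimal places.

-1.4457

x̄ = (1 + 3 + 12 + 8 + 4 + 8 - 18) / 7 = 2.5714
deviations (xᵢ − x̄): -1.5714, 0.4286, 9.4286, 5.4286, 1.4286, 5.4286, -20.5714
Σ(xᵢ − x̄)² = 575.7143 ⇒ m₂ = 575.7143/7 = 82.24490
Σ(xᵢ − x̄)³ = -7548.2449 ⇒ m₃ = -7548.2449/7 = -1078.32070
m₂^(3/2) = 82.24490^(1.5) = 745.87053
g_1 = m₃ / m₂^(3/2) = -1078.32070 / 745.87053 ≈ -1.4457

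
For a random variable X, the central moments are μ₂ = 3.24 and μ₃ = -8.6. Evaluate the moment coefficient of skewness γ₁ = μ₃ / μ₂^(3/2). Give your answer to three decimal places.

σ = √μ₂ = √3.24 = 1.80000
σ³ = μ₂^(3/2) = 5.83200
γ₁ = μ₃/σ³ = -8.6 / 5.83200 ≈ -1.475

-1.475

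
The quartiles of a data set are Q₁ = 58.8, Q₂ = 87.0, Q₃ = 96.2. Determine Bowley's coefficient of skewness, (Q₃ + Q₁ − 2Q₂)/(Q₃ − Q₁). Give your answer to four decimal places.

numerator: Q₃ + Q₁ − 2Q₂ = 96.2 + 58.8 − 2×87.0 = -19.0000
denominator: Q₃ − Q₁ = 96.2 − 58.8 = 37.4000
Bowley skewness = -19.0000 / 37.4000 ≈ -0.5080

-0.5080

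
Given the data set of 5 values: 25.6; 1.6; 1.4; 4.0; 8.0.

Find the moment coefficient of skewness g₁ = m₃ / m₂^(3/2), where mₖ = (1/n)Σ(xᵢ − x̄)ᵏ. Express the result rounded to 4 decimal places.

1.2624

x̄ = (25.6 + 1.6 + 1.4 + 4.0 + 8.0) / 5 = 8.1200
deviations (xᵢ − x̄): 17.4800, -6.5200, -6.7200, -4.1200, -0.1200
Σ(xᵢ − x̄)² = 410.2080 ⇒ m₂ = 410.2080/5 = 82.04160
Σ(xᵢ − x̄)³ = 4690.4525 ⇒ m₃ = 4690.4525/5 = 938.09050
m₂^(3/2) = 82.04160^(1.5) = 743.10671
g₁ = m₃ / m₂^(3/2) = 938.09050 / 743.10671 ≈ 1.2624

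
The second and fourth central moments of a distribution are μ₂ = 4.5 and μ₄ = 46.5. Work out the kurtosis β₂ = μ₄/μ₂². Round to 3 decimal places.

2.296

μ₂² = 4.5² = 20.25000
μ₄/μ₂² = 46.5 / 20.25000 = 2.29630
β₂ ≈ 2.296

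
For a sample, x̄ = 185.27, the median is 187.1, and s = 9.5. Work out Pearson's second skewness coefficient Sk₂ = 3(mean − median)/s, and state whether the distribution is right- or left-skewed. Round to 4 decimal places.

-0.5779, left-skewed

Sk₂ = 3(185.27 − 187.1) / 9.5 = 3 × -1.8300 / 9.5
    = -5.4900 / 9.5 ≈ -0.5779
Sk₂ < 0 ⇒ mean < median ⇒ left-skewed (negative skew).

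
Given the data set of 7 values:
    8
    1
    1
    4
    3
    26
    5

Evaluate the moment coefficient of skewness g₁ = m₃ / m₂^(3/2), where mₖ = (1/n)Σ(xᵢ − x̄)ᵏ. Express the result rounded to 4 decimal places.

1.7343

x̄ = (8 + 1 + 1 + 4 + 3 + 26 + 5) / 7 = 6.8571
deviations (xᵢ − x̄): 1.1429, -5.8571, -5.8571, -2.8571, -3.8571, 19.1429, -1.8571
Σ(xᵢ − x̄)² = 462.8571 ⇒ m₂ = 462.8571/7 = 66.12245
Σ(xᵢ − x̄)³ = 6527.3878 ⇒ m₃ = 6527.3878/7 = 932.48397
m₂^(3/2) = 66.12245^(1.5) = 537.67940
g₁ = m₃ / m₂^(3/2) = 932.48397 / 537.67940 ≈ 1.7343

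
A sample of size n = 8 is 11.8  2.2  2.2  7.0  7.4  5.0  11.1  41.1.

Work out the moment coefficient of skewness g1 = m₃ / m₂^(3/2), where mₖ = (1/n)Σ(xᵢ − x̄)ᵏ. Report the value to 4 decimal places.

x̄ = (11.8 + 2.2 + 2.2 + 7.0 + 7.4 + 5.0 + 11.1 + 41.1) / 8 = 10.9750
deviations (xᵢ − x̄): 0.8250, -8.7750, -8.7750, -3.9750, -3.5750, -5.9750, 0.1250, 30.1250
Σ(xᵢ − x̄)² = 1126.4950 ⇒ m₂ = 1126.4950/8 = 140.81187
Σ(xᵢ − x̄)³ = 25666.3013 ⇒ m₃ = 25666.3013/8 = 3208.28766
m₂^(3/2) = 140.81187^(1.5) = 1670.93256
g1 = m₃ / m₂^(3/2) = 3208.28766 / 1670.93256 ≈ 1.9201

1.9201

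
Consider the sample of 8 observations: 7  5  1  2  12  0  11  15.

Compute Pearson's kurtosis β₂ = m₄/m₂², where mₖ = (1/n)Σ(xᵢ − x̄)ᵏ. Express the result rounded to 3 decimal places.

1.603

x̄ = 6.6250
Σ(xᵢ − x̄)² = 217.8750 ⇒ m₂ = 27.23438
Σ(xᵢ − x̄)⁴ = 9512.8066 ⇒ m₄ = 1189.10083
m₂² = 741.71118
β₂ = m₄/m₂² = 1189.10083 / 741.71118 ≈ 1.603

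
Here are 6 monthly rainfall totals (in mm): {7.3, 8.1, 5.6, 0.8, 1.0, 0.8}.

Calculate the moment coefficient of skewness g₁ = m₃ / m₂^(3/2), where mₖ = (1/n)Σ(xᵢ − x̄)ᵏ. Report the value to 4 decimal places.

x̄ = (7.3 + 8.1 + 5.6 + 0.8 + 1.0 + 0.8) / 6 = 3.9333
deviations (xᵢ − x̄): 3.3667, 4.1667, 1.6667, -3.1333, -2.9333, -3.1333
Σ(xᵢ − x̄)² = 59.7133 ⇒ m₂ = 59.7133/6 = 9.95222
Σ(xᵢ − x̄)³ = 28.3624 ⇒ m₃ = 28.3624/6 = 4.72707
m₂^(3/2) = 9.95222^(1.5) = 31.39642
g₁ = m₃ / m₂^(3/2) = 4.72707 / 31.39642 ≈ 0.1506

0.1506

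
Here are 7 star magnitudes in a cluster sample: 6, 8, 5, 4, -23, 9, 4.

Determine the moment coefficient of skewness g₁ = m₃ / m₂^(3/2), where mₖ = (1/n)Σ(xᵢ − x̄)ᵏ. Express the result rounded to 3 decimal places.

-1.913

x̄ = (6 + 8 + 5 + 4 - 23 + 9 + 4) / 7 = 1.8571
deviations (xᵢ − x̄): 4.1429, 6.1429, 3.1429, 2.1429, -24.8571, 7.1429, 2.1429
Σ(xᵢ − x̄)² = 742.8571 ⇒ m₂ = 742.8571/7 = 106.12245
Σ(xᵢ − x̄)³ = -14640.6122 ⇒ m₃ = -14640.6122/7 = -2091.51603
m₂^(3/2) = 106.12245^(1.5) = 1093.22838
g₁ = m₃ / m₂^(3/2) = -2091.51603 / 1093.22838 ≈ -1.913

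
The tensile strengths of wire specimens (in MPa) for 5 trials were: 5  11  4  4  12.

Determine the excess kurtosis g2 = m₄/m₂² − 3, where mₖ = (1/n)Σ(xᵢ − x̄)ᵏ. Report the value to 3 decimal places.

-1.767

x̄ = 7.2000
Σ(xᵢ − x̄)² = 62.8000 ⇒ m₂ = 12.56000
Σ(xᵢ − x̄)⁴ = 972.4960 ⇒ m₄ = 194.49920
m₂² = 157.75360
g2 = m₄/m₂² − 3 = 1.23293 − 3 ≈ -1.767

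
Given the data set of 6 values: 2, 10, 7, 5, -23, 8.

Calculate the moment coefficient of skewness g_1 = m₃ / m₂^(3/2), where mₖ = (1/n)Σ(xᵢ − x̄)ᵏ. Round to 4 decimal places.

x̄ = (2 + 10 + 7 + 5 - 23 + 8) / 6 = 1.5000
deviations (xᵢ − x̄): 0.5000, 8.5000, 5.5000, 3.5000, -24.5000, 6.5000
Σ(xᵢ − x̄)² = 757.5000 ⇒ m₂ = 757.5000/6 = 126.25000
Σ(xᵢ − x̄)³ = -13608.0000 ⇒ m₃ = -13608.0000/6 = -2268.00000
m₂^(3/2) = 126.25000^(1.5) = 1418.55794
g_1 = m₃ / m₂^(3/2) = -2268.00000 / 1418.55794 ≈ -1.5988

-1.5988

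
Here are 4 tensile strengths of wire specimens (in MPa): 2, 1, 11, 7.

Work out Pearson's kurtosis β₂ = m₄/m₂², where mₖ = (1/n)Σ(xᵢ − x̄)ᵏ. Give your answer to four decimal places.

1.4696

x̄ = 5.2500
Σ(xᵢ − x̄)² = 64.7500 ⇒ m₂ = 16.18750
Σ(xᵢ − x̄)⁴ = 1540.3281 ⇒ m₄ = 385.08203
m₂² = 262.03516
β₂ = m₄/m₂² = 385.08203 / 262.03516 ≈ 1.4696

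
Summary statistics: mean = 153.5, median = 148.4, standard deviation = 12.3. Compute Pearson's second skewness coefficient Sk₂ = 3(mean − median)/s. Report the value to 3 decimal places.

1.244

Sk₂ = 3(153.5 − 148.4) / 12.3 = 3 × 5.1000 / 12.3
    = 15.3000 / 12.3 ≈ 1.244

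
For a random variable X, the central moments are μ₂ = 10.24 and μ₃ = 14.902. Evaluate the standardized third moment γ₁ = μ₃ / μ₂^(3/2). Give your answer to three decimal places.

0.455

σ = √μ₂ = √10.24 = 3.20000
σ³ = μ₂^(3/2) = 32.76800
γ₁ = μ₃/σ³ = 14.902 / 32.76800 ≈ 0.455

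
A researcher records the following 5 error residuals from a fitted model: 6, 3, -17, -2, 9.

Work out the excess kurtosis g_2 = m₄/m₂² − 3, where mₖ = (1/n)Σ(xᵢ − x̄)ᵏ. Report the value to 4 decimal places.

-0.4795

x̄ = -0.2000
Σ(xᵢ − x̄)² = 418.8000 ⇒ m₂ = 83.76000
Σ(xᵢ − x̄)⁴ = 88416.3360 ⇒ m₄ = 17683.26720
m₂² = 7015.73760
g_2 = m₄/m₂² − 3 = 2.52051 − 3 ≈ -0.4795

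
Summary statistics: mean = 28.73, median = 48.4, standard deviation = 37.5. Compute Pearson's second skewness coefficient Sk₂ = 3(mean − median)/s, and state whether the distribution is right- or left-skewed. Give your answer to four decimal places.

-1.5736, left-skewed

Sk₂ = 3(28.73 − 48.4) / 37.5 = 3 × -19.6700 / 37.5
    = -59.0100 / 37.5 ≈ -1.5736
Sk₂ < 0 ⇒ mean < median ⇒ left-skewed (negative skew).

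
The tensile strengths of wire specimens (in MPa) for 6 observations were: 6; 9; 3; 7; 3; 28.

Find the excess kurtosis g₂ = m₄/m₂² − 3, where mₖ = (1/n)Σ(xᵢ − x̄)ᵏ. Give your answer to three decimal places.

x̄ = 9.3333
Σ(xᵢ − x̄)² = 445.3333 ⇒ m₂ = 74.22222
Σ(xᵢ − x̄)⁴ = 124784.4444 ⇒ m₄ = 20797.40741
m₂² = 5508.93827
g₂ = m₄/m₂² − 3 = 3.77521 − 3 ≈ 0.775

0.775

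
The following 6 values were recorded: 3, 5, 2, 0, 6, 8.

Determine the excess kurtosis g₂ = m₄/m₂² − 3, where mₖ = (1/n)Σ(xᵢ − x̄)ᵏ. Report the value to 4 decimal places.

-1.1429

x̄ = 4.0000
Σ(xᵢ − x̄)² = 42.0000 ⇒ m₂ = 7.00000
Σ(xᵢ − x̄)⁴ = 546.0000 ⇒ m₄ = 91.00000
m₂² = 49.00000
g₂ = m₄/m₂² − 3 = 1.85714 − 3 ≈ -1.1429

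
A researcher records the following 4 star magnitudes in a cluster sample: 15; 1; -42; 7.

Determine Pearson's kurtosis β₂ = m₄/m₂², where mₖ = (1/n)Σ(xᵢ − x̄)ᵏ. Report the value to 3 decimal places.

2.209

x̄ = -4.7500
Σ(xᵢ − x̄)² = 1948.7500 ⇒ m₂ = 487.18750
Σ(xᵢ − x̄)⁴ = 2097632.8281 ⇒ m₄ = 524408.20703
m₂² = 237351.66016
β₂ = m₄/m₂² = 524408.20703 / 237351.66016 ≈ 2.209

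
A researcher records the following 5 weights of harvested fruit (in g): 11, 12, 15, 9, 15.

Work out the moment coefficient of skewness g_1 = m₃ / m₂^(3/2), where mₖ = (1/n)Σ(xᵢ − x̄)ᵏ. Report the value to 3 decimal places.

-0.110

x̄ = (11 + 12 + 15 + 9 + 15) / 5 = 12.4000
deviations (xᵢ − x̄): -1.4000, -0.4000, 2.6000, -3.4000, 2.6000
Σ(xᵢ − x̄)² = 27.2000 ⇒ m₂ = 27.2000/5 = 5.44000
Σ(xᵢ − x̄)³ = -6.9600 ⇒ m₃ = -6.9600/5 = -1.39200
m₂^(3/2) = 5.44000^(1.5) = 12.68815
g_1 = m₃ / m₂^(3/2) = -1.39200 / 12.68815 ≈ -0.110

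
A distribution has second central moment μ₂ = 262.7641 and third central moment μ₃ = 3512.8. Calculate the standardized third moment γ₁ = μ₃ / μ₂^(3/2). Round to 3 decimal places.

0.825

σ = √μ₂ = √262.7641 = 16.21000
σ³ = μ₂^(3/2) = 4259.40606
γ₁ = μ₃/σ³ = 3512.8 / 4259.40606 ≈ 0.825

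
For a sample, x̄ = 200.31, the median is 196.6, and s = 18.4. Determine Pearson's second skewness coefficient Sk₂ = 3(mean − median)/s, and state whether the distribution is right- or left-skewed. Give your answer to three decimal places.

0.605, right-skewed

Sk₂ = 3(200.31 − 196.6) / 18.4 = 3 × 3.7100 / 18.4
    = 11.1300 / 18.4 ≈ 0.605
Sk₂ > 0 ⇒ mean > median ⇒ right-skewed (positive skew).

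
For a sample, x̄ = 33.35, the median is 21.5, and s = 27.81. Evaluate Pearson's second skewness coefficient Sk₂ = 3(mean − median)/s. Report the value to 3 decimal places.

Sk₂ = 3(33.35 − 21.5) / 27.81 = 3 × 11.8500 / 27.81
    = 35.5500 / 27.81 ≈ 1.278

1.278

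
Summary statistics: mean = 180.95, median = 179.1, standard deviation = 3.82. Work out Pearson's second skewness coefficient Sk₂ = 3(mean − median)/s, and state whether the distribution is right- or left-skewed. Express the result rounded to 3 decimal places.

Sk₂ = 3(180.95 − 179.1) / 3.82 = 3 × 1.8500 / 3.82
    = 5.5500 / 3.82 ≈ 1.453
Sk₂ > 0 ⇒ mean > median ⇒ right-skewed (positive skew).

1.453, right-skewed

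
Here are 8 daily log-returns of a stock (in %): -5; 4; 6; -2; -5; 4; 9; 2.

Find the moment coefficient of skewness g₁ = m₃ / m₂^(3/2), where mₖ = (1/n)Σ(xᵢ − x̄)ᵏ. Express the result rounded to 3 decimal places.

-0.131

x̄ = (-5 + 4 + 6 - 2 - 5 + 4 + 9 + 2) / 8 = 1.6250
deviations (xᵢ − x̄): -6.6250, 2.3750, 4.3750, -3.6250, -6.6250, 2.3750, 7.3750, 0.3750
Σ(xᵢ − x̄)² = 185.8750 ⇒ m₂ = 185.8750/8 = 23.23438
Σ(xᵢ − x̄)³ = -117.4688 ⇒ m₃ = -117.4688/8 = -14.68359
m₂^(3/2) = 23.23438^(1.5) = 111.99445
g₁ = m₃ / m₂^(3/2) = -14.68359 / 111.99445 ≈ -0.131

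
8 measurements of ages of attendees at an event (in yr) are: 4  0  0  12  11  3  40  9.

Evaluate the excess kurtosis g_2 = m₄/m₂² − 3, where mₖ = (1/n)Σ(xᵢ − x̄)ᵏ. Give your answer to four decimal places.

1.7726

x̄ = 9.8750
Σ(xᵢ − x̄)² = 1190.8750 ⇒ m₂ = 148.85938
Σ(xᵢ − x̄)⁴ = 846051.1504 ⇒ m₄ = 105756.39380
m₂² = 22159.11353
g_2 = m₄/m₂² − 3 = 4.77259 − 3 ≈ 1.7726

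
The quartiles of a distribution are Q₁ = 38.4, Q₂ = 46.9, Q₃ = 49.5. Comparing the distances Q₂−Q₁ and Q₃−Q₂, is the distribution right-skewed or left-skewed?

Q₂ − Q₁ = 8.5;  Q₃ − Q₂ = 2.6
Q₂ − Q₁ > Q₃ − Q₂ ⇒ the lower half is more spread out ⇒ left-skewed.

left-skewed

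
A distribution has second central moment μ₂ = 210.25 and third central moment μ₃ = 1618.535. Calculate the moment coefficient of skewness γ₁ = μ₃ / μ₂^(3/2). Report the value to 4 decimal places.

0.5309

σ = √μ₂ = √210.25 = 14.50000
σ³ = μ₂^(3/2) = 3048.62500
γ₁ = μ₃/σ³ = 1618.535 / 3048.62500 ≈ 0.5309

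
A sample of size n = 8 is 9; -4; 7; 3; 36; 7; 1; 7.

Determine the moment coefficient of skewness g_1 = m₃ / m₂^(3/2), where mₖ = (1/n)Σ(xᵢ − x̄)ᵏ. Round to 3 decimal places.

1.685

x̄ = (9 - 4 + 7 + 3 + 36 + 7 + 1 + 7) / 8 = 8.2500
deviations (xᵢ − x̄): 0.7500, -12.2500, -1.2500, -5.2500, 27.7500, -1.2500, -7.2500, -1.2500
Σ(xᵢ − x̄)² = 1005.5000 ⇒ m₂ = 1005.5000/8 = 125.68750
Σ(xᵢ − x̄)³ = 18999.7500 ⇒ m₃ = 18999.7500/8 = 2374.96875
m₂^(3/2) = 125.68750^(1.5) = 1409.08805
g_1 = m₃ / m₂^(3/2) = 2374.96875 / 1409.08805 ≈ 1.685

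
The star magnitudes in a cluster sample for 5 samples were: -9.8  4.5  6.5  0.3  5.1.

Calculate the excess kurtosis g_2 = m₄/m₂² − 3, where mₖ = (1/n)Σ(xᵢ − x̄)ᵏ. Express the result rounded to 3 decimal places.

-0.364

x̄ = 1.3200
Σ(xᵢ − x̄)² = 175.9280 ⇒ m₂ = 35.18560
Σ(xᵢ − x̄)⁴ = 16317.8898 ⇒ m₄ = 3263.57795
m₂² = 1238.02645
g_2 = m₄/m₂² − 3 = 2.63611 − 3 ≈ -0.364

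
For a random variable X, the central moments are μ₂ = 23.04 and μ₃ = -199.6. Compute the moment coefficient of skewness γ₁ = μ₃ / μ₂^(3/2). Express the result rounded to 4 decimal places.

σ = √μ₂ = √23.04 = 4.80000
σ³ = μ₂^(3/2) = 110.59200
γ₁ = μ₃/σ³ = -199.6 / 110.59200 ≈ -1.8048

-1.8048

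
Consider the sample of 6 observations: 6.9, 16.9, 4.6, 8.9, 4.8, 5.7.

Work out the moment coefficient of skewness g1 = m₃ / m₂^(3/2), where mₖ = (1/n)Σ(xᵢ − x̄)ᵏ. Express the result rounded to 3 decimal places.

1.371

x̄ = (6.9 + 16.9 + 4.6 + 8.9 + 4.8 + 5.7) / 6 = 7.9667
deviations (xᵢ − x̄): -1.0667, 8.9333, -3.3667, 0.9333, -3.1667, -2.2667
Σ(xᵢ − x̄)² = 108.3133 ⇒ m₂ = 108.3133/6 = 18.05222
Σ(xᵢ − x̄)³ = 630.9596 ⇒ m₃ = 630.9596/6 = 105.15993
m₂^(3/2) = 18.05222^(1.5) = 76.70011
g1 = m₃ / m₂^(3/2) = 105.15993 / 76.70011 ≈ 1.371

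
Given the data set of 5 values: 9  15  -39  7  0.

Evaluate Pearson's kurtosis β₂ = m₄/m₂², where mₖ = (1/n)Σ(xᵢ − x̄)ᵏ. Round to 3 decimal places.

x̄ = -1.6000
Σ(xᵢ − x̄)² = 1863.2000 ⇒ m₂ = 372.64000
Σ(xᵢ − x̄)⁴ = 2050564.2560 ⇒ m₄ = 410112.85120
m₂² = 138860.56960
β₂ = m₄/m₂² = 410112.85120 / 138860.56960 ≈ 2.953

2.953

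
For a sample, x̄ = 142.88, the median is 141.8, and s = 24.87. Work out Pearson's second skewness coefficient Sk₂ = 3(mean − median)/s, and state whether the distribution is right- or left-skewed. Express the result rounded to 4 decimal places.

Sk₂ = 3(142.88 − 141.8) / 24.87 = 3 × 1.0800 / 24.87
    = 3.2400 / 24.87 ≈ 0.1303
Sk₂ > 0 ⇒ mean > median ⇒ right-skewed (positive skew).

0.1303, right-skewed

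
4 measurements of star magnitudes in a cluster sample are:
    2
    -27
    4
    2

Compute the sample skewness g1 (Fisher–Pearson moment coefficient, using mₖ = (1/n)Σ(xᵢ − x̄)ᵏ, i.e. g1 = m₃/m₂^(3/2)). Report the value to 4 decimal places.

x̄ = (2 - 27 + 4 + 2) / 4 = -4.7500
deviations (xᵢ − x̄): 6.7500, -22.2500, 8.7500, 6.7500
Σ(xᵢ − x̄)² = 662.7500 ⇒ m₂ = 662.7500/4 = 165.68750
Σ(xᵢ − x̄)³ = -9730.1250 ⇒ m₃ = -9730.1250/4 = -2432.53125
m₂^(3/2) = 165.68750^(1.5) = 2132.72381
g1 = m₃ / m₂^(3/2) = -2432.53125 / 2132.72381 ≈ -1.1406

-1.1406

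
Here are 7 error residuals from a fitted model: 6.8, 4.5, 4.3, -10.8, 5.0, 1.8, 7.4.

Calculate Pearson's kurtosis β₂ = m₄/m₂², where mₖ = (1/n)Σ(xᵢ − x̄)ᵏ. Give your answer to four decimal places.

4.4029

x̄ = 2.7143
Σ(xᵢ − x̄)² = 233.0486 ⇒ m₂ = 33.29265
Σ(xᵢ − x̄)⁴ = 34161.0843 ⇒ m₄ = 4880.15490
m₂² = 1108.40075
β₂ = m₄/m₂² = 4880.15490 / 1108.40075 ≈ 4.4029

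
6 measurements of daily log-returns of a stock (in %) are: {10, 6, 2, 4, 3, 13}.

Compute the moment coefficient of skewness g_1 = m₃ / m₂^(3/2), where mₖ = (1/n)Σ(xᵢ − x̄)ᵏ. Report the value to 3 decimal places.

x̄ = (10 + 6 + 2 + 4 + 3 + 13) / 6 = 6.3333
deviations (xᵢ − x̄): 3.6667, -0.3333, -4.3333, -2.3333, -3.3333, 6.6667
Σ(xᵢ − x̄)² = 93.3333 ⇒ m₂ = 93.3333/6 = 15.55556
Σ(xᵢ − x̄)³ = 214.4444 ⇒ m₃ = 214.4444/6 = 35.74074
m₂^(3/2) = 15.55556^(1.5) = 61.35194
g_1 = m₃ / m₂^(3/2) = 35.74074 / 61.35194 ≈ 0.583

0.583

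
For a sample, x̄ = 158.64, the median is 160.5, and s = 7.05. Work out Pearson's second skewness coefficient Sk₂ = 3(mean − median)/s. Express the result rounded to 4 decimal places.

Sk₂ = 3(158.64 − 160.5) / 7.05 = 3 × -1.8600 / 7.05
    = -5.5800 / 7.05 ≈ -0.7915

-0.7915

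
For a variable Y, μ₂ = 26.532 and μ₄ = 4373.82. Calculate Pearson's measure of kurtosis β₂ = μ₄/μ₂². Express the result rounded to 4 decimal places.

μ₂² = 26.532² = 703.94702
μ₄/μ₂² = 4373.82 / 703.94702 = 6.21328
β₂ ≈ 6.2133

6.2133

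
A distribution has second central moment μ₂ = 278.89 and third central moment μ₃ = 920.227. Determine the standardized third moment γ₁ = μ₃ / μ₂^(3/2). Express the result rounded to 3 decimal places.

0.198

σ = √μ₂ = √278.89 = 16.70000
σ³ = μ₂^(3/2) = 4657.46300
γ₁ = μ₃/σ³ = 920.227 / 4657.46300 ≈ 0.198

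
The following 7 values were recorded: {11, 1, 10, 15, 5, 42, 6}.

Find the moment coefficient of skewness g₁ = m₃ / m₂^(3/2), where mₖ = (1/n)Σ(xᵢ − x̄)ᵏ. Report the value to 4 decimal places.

x̄ = (11 + 1 + 10 + 15 + 5 + 42 + 6) / 7 = 12.8571
deviations (xᵢ − x̄): -1.8571, -11.8571, -2.8571, 2.1429, -7.8571, 29.1429, -6.8571
Σ(xᵢ − x̄)² = 1114.8571 ⇒ m₂ = 1114.8571/7 = 159.26531
Σ(xᵢ − x̄)³ = 22256.8163 ⇒ m₃ = 22256.8163/7 = 3179.54519
m₂^(3/2) = 159.26531^(1.5) = 2009.93388
g₁ = m₃ / m₂^(3/2) = 3179.54519 / 2009.93388 ≈ 1.5819

1.5819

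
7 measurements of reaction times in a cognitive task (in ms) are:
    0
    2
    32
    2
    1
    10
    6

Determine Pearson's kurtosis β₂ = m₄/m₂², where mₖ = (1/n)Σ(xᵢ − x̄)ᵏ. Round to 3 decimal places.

4.314

x̄ = 7.5714
Σ(xᵢ − x̄)² = 767.7143 ⇒ m₂ = 109.67347
Σ(xᵢ − x̄)⁴ = 363235.7609 ⇒ m₄ = 51890.82299
m₂² = 12028.26989
β₂ = m₄/m₂² = 51890.82299 / 12028.26989 ≈ 4.314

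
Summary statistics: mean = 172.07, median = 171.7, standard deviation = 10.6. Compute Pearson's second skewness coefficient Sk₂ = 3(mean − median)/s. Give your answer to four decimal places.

0.1047

Sk₂ = 3(172.07 − 171.7) / 10.6 = 3 × 0.3700 / 10.6
    = 1.1100 / 10.6 ≈ 0.1047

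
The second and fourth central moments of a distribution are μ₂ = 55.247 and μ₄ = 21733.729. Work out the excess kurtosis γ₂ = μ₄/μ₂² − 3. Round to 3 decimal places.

4.121

μ₂² = 55.247² = 3052.23101
μ₄/μ₂² = 21733.729 / 3052.23101 = 7.12060
γ₂ = 7.12060 − 3 ≈ 4.121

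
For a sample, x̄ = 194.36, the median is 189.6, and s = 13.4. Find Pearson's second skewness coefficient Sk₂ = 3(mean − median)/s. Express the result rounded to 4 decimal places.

Sk₂ = 3(194.36 − 189.6) / 13.4 = 3 × 4.7600 / 13.4
    = 14.2800 / 13.4 ≈ 1.0657

1.0657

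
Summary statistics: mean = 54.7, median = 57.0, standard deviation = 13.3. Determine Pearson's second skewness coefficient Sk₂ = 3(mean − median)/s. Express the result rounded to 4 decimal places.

Sk₂ = 3(54.7 − 57.0) / 13.3 = 3 × -2.3000 / 13.3
    = -6.9000 / 13.3 ≈ -0.5188

-0.5188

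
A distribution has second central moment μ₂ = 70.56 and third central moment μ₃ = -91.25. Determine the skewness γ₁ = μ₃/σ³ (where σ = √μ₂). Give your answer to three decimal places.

σ = √μ₂ = √70.56 = 8.40000
σ³ = μ₂^(3/2) = 592.70400
γ₁ = μ₃/σ³ = -91.25 / 592.70400 ≈ -0.154

-0.154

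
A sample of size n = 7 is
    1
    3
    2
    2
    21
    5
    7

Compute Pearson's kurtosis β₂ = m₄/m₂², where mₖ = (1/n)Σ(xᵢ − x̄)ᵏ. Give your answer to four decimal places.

x̄ = 5.8571
Σ(xᵢ − x̄)² = 292.8571 ⇒ m₂ = 41.83673
Σ(xᵢ − x̄)⁴ = 53649.4402 ⇒ m₄ = 7664.20575
m₂² = 1750.31237
β₂ = m₄/m₂² = 7664.20575 / 1750.31237 ≈ 4.3788

4.3788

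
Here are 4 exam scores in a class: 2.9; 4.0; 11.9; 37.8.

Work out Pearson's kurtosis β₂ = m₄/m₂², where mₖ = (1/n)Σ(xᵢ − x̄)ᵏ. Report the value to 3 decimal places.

x̄ = 14.1500
Σ(xᵢ − x̄)² = 793.9700 ⇒ m₂ = 198.49250
Σ(xᵢ − x̄)⁴ = 339498.9898 ⇒ m₄ = 84874.74746
m₂² = 39399.27256
β₂ = m₄/m₂² = 84874.74746 / 39399.27256 ≈ 2.154

2.154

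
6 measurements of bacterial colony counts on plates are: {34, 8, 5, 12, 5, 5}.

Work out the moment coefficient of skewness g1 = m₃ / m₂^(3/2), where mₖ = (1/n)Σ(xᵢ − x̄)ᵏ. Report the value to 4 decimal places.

1.5719

x̄ = (34 + 8 + 5 + 12 + 5 + 5) / 6 = 11.5000
deviations (xᵢ − x̄): 22.5000, -3.5000, -6.5000, 0.5000, -6.5000, -6.5000
Σ(xᵢ − x̄)² = 645.5000 ⇒ m₂ = 645.5000/6 = 107.58333
Σ(xᵢ − x̄)³ = 10524.0000 ⇒ m₃ = 10524.0000/6 = 1754.00000
m₂^(3/2) = 107.58333^(1.5) = 1115.88000
g1 = m₃ / m₂^(3/2) = 1754.00000 / 1115.88000 ≈ 1.5719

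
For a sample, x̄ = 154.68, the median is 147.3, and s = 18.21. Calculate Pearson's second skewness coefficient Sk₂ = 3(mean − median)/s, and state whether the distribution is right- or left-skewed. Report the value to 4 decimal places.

1.2158, right-skewed

Sk₂ = 3(154.68 − 147.3) / 18.21 = 3 × 7.3800 / 18.21
    = 22.1400 / 18.21 ≈ 1.2158
Sk₂ > 0 ⇒ mean > median ⇒ right-skewed (positive skew).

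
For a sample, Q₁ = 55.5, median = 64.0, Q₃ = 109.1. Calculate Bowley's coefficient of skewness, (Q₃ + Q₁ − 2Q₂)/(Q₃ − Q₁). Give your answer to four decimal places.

numerator: Q₃ + Q₁ − 2Q₂ = 109.1 + 55.5 − 2×64.0 = 36.6000
denominator: Q₃ − Q₁ = 109.1 − 55.5 = 53.6000
Bowley skewness = 36.6000 / 53.6000 ≈ 0.6828

0.6828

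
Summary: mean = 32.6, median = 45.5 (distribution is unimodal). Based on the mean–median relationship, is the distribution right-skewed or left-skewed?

mean − median = 32.6 − 45.5 = -12.9
mean < median ⇒ the longer tail is on the left ⇒ left-skewed (negatively skewed).

left-skewed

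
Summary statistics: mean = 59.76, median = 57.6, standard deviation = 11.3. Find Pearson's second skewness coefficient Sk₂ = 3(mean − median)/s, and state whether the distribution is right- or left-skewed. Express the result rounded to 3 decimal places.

0.573, right-skewed

Sk₂ = 3(59.76 − 57.6) / 11.3 = 3 × 2.1600 / 11.3
    = 6.4800 / 11.3 ≈ 0.573
Sk₂ > 0 ⇒ mean > median ⇒ right-skewed (positive skew).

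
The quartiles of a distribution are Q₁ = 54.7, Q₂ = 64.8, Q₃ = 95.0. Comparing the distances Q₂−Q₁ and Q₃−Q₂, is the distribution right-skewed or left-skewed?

Q₂ − Q₁ = 10.1;  Q₃ − Q₂ = 30.2
Q₃ − Q₂ > Q₂ − Q₁ ⇒ the upper half is more spread out ⇒ right-skewed.

right-skewed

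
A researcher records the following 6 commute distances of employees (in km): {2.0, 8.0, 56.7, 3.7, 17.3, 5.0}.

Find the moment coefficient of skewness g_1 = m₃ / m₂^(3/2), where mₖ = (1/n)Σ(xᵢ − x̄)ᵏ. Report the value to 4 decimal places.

x̄ = (2.0 + 8.0 + 56.7 + 3.7 + 17.3 + 5.0) / 6 = 15.4500
deviations (xᵢ − x̄): -13.4500, -7.4500, 41.2500, -11.7500, 1.8500, -10.4500
Σ(xᵢ − x̄)² = 2188.6550 ⇒ m₂ = 2188.6550/6 = 364.77583
Σ(xᵢ − x̄)³ = 64585.7520 ⇒ m₃ = 64585.7520/6 = 10764.29200
m₂^(3/2) = 364.77583^(1.5) = 6966.89215
g_1 = m₃ / m₂^(3/2) = 10764.29200 / 6966.89215 ≈ 1.5451

1.5451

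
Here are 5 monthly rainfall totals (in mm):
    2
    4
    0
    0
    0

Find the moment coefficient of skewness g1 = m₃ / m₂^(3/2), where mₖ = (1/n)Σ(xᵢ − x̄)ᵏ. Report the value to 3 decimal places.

0.844

x̄ = (2 + 4 + 0 + 0 + 0) / 5 = 1.2000
deviations (xᵢ − x̄): 0.8000, 2.8000, -1.2000, -1.2000, -1.2000
Σ(xᵢ − x̄)² = 12.8000 ⇒ m₂ = 12.8000/5 = 2.56000
Σ(xᵢ − x̄)³ = 17.2800 ⇒ m₃ = 17.2800/5 = 3.45600
m₂^(3/2) = 2.56000^(1.5) = 4.09600
g1 = m₃ / m₂^(3/2) = 3.45600 / 4.09600 ≈ 0.844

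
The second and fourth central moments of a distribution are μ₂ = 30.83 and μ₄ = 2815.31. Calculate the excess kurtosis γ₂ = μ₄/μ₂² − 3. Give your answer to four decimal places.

-0.0380

μ₂² = 30.83² = 950.48890
μ₄/μ₂² = 2815.31 / 950.48890 = 2.96196
γ₂ = 2.96196 − 3 ≈ -0.0380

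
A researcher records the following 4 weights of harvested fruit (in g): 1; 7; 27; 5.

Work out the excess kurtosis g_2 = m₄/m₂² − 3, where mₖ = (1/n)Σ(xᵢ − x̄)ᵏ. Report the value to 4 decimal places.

x̄ = 10.0000
Σ(xᵢ − x̄)² = 404.0000 ⇒ m₂ = 101.00000
Σ(xᵢ − x̄)⁴ = 90788.0000 ⇒ m₄ = 22697.00000
m₂² = 10201.00000
g_2 = m₄/m₂² − 3 = 2.22498 − 3 ≈ -0.7750

-0.7750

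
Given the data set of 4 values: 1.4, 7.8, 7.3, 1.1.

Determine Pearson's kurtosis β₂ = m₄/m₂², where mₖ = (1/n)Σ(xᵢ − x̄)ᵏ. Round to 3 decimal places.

x̄ = 4.4000
Σ(xᵢ − x̄)² = 39.8600 ⇒ m₂ = 9.96500
Σ(xᵢ − x̄)⁴ = 403.9538 ⇒ m₄ = 100.98845
m₂² = 99.30123
β₂ = m₄/m₂² = 100.98845 / 99.30123 ≈ 1.017

1.017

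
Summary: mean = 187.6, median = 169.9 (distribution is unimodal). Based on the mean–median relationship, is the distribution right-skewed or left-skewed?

mean − median = 187.6 − 169.9 = 17.7
mean > median ⇒ the longer tail is on the right ⇒ right-skewed (positively skewed).

right-skewed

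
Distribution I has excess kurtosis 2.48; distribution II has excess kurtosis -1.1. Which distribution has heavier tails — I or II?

I

Higher excess kurtosis ⇒ heavier tails relative to the normal distribution.
2.48 vs -1.1: the larger is 2.48, so I has heavier tails. (I is leptokurtic — heavier-than-normal tails; the other is platykurtic.)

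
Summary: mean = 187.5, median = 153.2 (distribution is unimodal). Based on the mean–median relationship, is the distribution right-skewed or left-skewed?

right-skewed

mean − median = 187.5 − 153.2 = 34.3
mean > median ⇒ the longer tail is on the right ⇒ right-skewed (positively skewed).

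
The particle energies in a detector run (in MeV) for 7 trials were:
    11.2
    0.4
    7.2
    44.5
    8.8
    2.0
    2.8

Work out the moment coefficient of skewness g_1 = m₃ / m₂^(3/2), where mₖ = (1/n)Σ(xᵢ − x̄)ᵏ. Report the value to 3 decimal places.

1.770

x̄ = (11.2 + 0.4 + 7.2 + 44.5 + 8.8 + 2.0 + 2.8) / 7 = 10.9857
deviations (xᵢ − x̄): 0.2143, -10.5857, -3.7857, 33.5143, -2.1857, -8.9857, -8.1857
Σ(xᵢ − x̄)² = 1402.1686 ⇒ m₂ = 1402.1686/7 = 200.30980
Σ(xᵢ − x̄)³ = 35118.5720 ⇒ m₃ = 35118.5720/7 = 5016.93885
m₂^(3/2) = 200.30980^(1.5) = 2835.00143
g_1 = m₃ / m₂^(3/2) = 5016.93885 / 2835.00143 ≈ 1.770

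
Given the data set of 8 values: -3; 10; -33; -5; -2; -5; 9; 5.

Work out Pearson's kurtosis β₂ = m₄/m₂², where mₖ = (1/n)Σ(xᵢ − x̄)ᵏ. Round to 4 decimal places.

x̄ = -3.0000
Σ(xᵢ − x̄)² = 1286.0000 ⇒ m₂ = 160.75000
Σ(xᵢ − x̄)⁴ = 863426.0000 ⇒ m₄ = 107928.25000
m₂² = 25840.56250
β₂ = m₄/m₂² = 107928.25000 / 25840.56250 ≈ 4.1767

4.1767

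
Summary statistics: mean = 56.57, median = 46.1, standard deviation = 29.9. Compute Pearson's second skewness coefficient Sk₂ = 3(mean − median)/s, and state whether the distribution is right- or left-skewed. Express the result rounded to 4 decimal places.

Sk₂ = 3(56.57 − 46.1) / 29.9 = 3 × 10.4700 / 29.9
    = 31.4100 / 29.9 ≈ 1.0505
Sk₂ > 0 ⇒ mean > median ⇒ right-skewed (positive skew).

1.0505, right-skewed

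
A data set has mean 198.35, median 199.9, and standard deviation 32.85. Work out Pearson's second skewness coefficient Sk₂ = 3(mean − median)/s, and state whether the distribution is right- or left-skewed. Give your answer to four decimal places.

Sk₂ = 3(198.35 − 199.9) / 32.85 = 3 × -1.5500 / 32.85
    = -4.6500 / 32.85 ≈ -0.1416
Sk₂ < 0 ⇒ mean < median ⇒ left-skewed (negative skew).

-0.1416, left-skewed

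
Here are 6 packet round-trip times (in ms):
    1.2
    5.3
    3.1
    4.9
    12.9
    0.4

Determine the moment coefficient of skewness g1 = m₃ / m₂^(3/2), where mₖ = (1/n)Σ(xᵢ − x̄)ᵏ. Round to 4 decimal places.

x̄ = (1.2 + 5.3 + 3.1 + 4.9 + 12.9 + 0.4) / 6 = 4.6333
deviations (xᵢ − x̄): -3.4333, 0.6667, -1.5333, 0.2667, 8.2667, -4.2333
Σ(xᵢ − x̄)² = 100.9133 ⇒ m₂ = 100.9133/6 = 16.81889
Σ(xᵢ − x̄)³ = 445.2984 ⇒ m₃ = 445.2984/6 = 74.21641
m₂^(3/2) = 16.81889^(1.5) = 68.97567
g1 = m₃ / m₂^(3/2) = 74.21641 / 68.97567 ≈ 1.0760

1.0760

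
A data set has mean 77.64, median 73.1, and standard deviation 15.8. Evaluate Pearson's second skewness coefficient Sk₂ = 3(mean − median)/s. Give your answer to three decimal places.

Sk₂ = 3(77.64 − 73.1) / 15.8 = 3 × 4.5400 / 15.8
    = 13.6200 / 15.8 ≈ 0.862

0.862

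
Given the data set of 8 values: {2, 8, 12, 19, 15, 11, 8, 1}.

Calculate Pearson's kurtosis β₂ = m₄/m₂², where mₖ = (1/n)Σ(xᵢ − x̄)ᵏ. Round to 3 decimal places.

x̄ = 9.5000
Σ(xᵢ − x̄)² = 262.0000 ⇒ m₂ = 32.75000
Σ(xᵢ − x̄)⁴ = 17498.5000 ⇒ m₄ = 2187.31250
m₂² = 1072.56250
β₂ = m₄/m₂² = 2187.31250 / 1072.56250 ≈ 2.039

2.039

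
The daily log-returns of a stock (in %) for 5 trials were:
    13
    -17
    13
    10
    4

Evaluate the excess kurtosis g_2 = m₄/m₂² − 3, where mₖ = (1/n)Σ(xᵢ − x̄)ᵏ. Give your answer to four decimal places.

-0.1863

x̄ = 4.6000
Σ(xᵢ − x̄)² = 637.2000 ⇒ m₂ = 127.44000
Σ(xᵢ − x̄)⁴ = 228486.0960 ⇒ m₄ = 45697.21920
m₂² = 16240.95360
g_2 = m₄/m₂² − 3 = 2.81370 − 3 ≈ -0.1863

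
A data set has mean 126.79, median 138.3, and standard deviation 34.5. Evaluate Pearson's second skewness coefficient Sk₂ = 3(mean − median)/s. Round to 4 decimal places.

Sk₂ = 3(126.79 − 138.3) / 34.5 = 3 × -11.5100 / 34.5
    = -34.5300 / 34.5 ≈ -1.0009

-1.0009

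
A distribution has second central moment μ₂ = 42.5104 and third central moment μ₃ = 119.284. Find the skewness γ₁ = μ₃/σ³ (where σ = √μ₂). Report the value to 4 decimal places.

0.4304

σ = √μ₂ = √42.5104 = 6.52000
σ³ = μ₂^(3/2) = 277.16781
γ₁ = μ₃/σ³ = 119.284 / 277.16781 ≈ 0.4304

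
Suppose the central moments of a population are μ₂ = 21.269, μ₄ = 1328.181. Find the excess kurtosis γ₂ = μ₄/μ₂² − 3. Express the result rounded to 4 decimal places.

-0.0640

μ₂² = 21.269² = 452.37036
μ₄/μ₂² = 1328.181 / 452.37036 = 2.93605
γ₂ = 2.93605 − 3 ≈ -0.0640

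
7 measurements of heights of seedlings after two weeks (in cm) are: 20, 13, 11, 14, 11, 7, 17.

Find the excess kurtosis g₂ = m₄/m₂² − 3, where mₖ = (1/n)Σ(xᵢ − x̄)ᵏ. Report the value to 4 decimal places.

-0.7561

x̄ = 13.2857
Σ(xᵢ − x̄)² = 109.4286 ⇒ m₂ = 15.63265
Σ(xᵢ − x̄)⁴ = 3838.5948 ⇒ m₄ = 548.37068
m₂² = 244.37984
g₂ = m₄/m₂² − 3 = 2.24393 − 3 ≈ -0.7561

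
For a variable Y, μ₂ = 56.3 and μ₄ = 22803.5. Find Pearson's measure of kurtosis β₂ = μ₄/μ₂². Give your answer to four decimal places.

7.1942

μ₂² = 56.3² = 3169.69000
μ₄/μ₂² = 22803.5 / 3169.69000 = 7.19424
β₂ ≈ 7.1942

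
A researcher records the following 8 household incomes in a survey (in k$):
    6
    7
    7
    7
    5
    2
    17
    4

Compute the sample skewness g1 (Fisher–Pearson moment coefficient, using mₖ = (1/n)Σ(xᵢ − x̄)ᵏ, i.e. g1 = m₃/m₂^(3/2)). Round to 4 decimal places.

1.5400

x̄ = (6 + 7 + 7 + 7 + 5 + 2 + 17 + 4) / 8 = 6.8750
deviations (xᵢ − x̄): -0.8750, 0.1250, 0.1250, 0.1250, -1.8750, -4.8750, 10.1250, -2.8750
Σ(xᵢ − x̄)² = 138.8750 ⇒ m₂ = 138.8750/8 = 17.35938
Σ(xᵢ − x̄)³ = 891.0938 ⇒ m₃ = 891.0938/8 = 111.38672
m₂^(3/2) = 17.35938^(1.5) = 72.32711
g1 = m₃ / m₂^(3/2) = 111.38672 / 72.32711 ≈ 1.5400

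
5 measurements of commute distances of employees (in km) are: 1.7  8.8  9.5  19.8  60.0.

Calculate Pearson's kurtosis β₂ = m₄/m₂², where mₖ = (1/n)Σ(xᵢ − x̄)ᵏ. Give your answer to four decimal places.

2.8748

x̄ = 19.9600
Σ(xᵢ − x̄)² = 2170.6120 ⇒ m₂ = 434.12240
Σ(xᵢ − x̄)⁴ = 2708911.8400 ⇒ m₄ = 541782.36801
m₂² = 188462.25818
β₂ = m₄/m₂² = 541782.36801 / 188462.25818 ≈ 2.8748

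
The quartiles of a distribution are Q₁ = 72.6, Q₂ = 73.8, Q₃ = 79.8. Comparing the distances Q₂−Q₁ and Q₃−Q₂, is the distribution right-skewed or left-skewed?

right-skewed

Q₂ − Q₁ = 1.2;  Q₃ − Q₂ = 6.0
Q₃ − Q₂ > Q₂ − Q₁ ⇒ the upper half is more spread out ⇒ right-skewed.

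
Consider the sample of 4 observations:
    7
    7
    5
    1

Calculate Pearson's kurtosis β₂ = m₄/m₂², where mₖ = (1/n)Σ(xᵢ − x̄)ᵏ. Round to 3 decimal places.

2.000

x̄ = 5.0000
Σ(xᵢ − x̄)² = 24.0000 ⇒ m₂ = 6.00000
Σ(xᵢ − x̄)⁴ = 288.0000 ⇒ m₄ = 72.00000
m₂² = 36.00000
β₂ = m₄/m₂² = 72.00000 / 36.00000 ≈ 2.000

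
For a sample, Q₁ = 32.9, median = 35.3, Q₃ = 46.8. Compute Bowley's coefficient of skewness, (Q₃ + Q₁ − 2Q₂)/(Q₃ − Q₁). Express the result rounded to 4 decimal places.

0.6547

numerator: Q₃ + Q₁ − 2Q₂ = 46.8 + 32.9 − 2×35.3 = 9.1000
denominator: Q₃ − Q₁ = 46.8 − 32.9 = 13.9000
Bowley skewness = 9.1000 / 13.9000 ≈ 0.6547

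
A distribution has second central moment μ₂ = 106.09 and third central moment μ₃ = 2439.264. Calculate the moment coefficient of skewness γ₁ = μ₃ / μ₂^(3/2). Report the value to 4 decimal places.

2.2323

σ = √μ₂ = √106.09 = 10.30000
σ³ = μ₂^(3/2) = 1092.72700
γ₁ = μ₃/σ³ = 2439.264 / 1092.72700 ≈ 2.2323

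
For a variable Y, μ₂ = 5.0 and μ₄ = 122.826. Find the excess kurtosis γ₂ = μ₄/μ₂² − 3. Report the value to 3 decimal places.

μ₂² = 5.0² = 25.00000
μ₄/μ₂² = 122.826 / 25.00000 = 4.91304
γ₂ = 4.91304 − 3 ≈ 1.913

1.913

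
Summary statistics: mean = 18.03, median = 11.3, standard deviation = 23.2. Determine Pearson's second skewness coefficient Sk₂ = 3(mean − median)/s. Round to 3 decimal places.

Sk₂ = 3(18.03 − 11.3) / 23.2 = 3 × 6.7300 / 23.2
    = 20.1900 / 23.2 ≈ 0.870

0.870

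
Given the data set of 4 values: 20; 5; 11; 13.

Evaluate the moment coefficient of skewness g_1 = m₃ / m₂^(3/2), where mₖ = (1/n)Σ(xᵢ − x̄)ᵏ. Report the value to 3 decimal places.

0.135

x̄ = (20 + 5 + 11 + 13) / 4 = 12.2500
deviations (xᵢ − x̄): 7.7500, -7.2500, -1.2500, 0.7500
Σ(xᵢ − x̄)² = 114.7500 ⇒ m₂ = 114.7500/4 = 28.68750
Σ(xᵢ − x̄)³ = 82.8750 ⇒ m₃ = 82.8750/4 = 20.71875
m₂^(3/2) = 28.68750^(1.5) = 153.65230
g_1 = m₃ / m₂^(3/2) = 20.71875 / 153.65230 ≈ 0.135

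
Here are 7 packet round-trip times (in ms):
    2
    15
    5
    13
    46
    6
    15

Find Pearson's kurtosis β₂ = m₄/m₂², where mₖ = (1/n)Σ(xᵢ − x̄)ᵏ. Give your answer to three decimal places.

x̄ = 14.5714
Σ(xᵢ − x̄)² = 1313.7143 ⇒ m₂ = 187.67347
Σ(xᵢ − x̄)⁴ = 1014433.7609 ⇒ m₄ = 144919.10870
m₂² = 35221.33111
β₂ = m₄/m₂² = 144919.10870 / 35221.33111 ≈ 4.115

4.115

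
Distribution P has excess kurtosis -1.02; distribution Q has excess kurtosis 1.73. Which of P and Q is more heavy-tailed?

Higher excess kurtosis ⇒ heavier tails relative to the normal distribution.
-1.02 vs 1.73: the larger is 1.73, so Q has heavier tails. (Q is leptokurtic — heavier-than-normal tails; the other is platykurtic.)

Q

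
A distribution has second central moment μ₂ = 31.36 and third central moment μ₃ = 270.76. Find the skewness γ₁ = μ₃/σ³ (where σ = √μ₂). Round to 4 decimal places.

σ = √μ₂ = √31.36 = 5.60000
σ³ = μ₂^(3/2) = 175.61600
γ₁ = μ₃/σ³ = 270.76 / 175.61600 ≈ 1.5418

1.5418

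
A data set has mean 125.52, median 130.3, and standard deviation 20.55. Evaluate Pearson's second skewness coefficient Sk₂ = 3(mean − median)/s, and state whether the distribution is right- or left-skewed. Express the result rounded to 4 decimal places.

Sk₂ = 3(125.52 − 130.3) / 20.55 = 3 × -4.7800 / 20.55
    = -14.3400 / 20.55 ≈ -0.6978
Sk₂ < 0 ⇒ mean < median ⇒ left-skewed (negative skew).

-0.6978, left-skewed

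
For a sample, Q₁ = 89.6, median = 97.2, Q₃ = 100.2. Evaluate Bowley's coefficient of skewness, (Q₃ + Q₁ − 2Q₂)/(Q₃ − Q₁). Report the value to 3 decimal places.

-0.434

numerator: Q₃ + Q₁ − 2Q₂ = 100.2 + 89.6 − 2×97.2 = -4.6000
denominator: Q₃ − Q₁ = 100.2 − 89.6 = 10.6000
Bowley skewness = -4.6000 / 10.6000 ≈ -0.434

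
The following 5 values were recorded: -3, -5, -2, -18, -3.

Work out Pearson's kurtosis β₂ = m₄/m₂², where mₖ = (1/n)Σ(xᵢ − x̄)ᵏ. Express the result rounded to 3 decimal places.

3.114

x̄ = -6.2000
Σ(xᵢ − x̄)² = 178.8000 ⇒ m₂ = 35.76000
Σ(xᵢ − x̄)⁴ = 19910.7360 ⇒ m₄ = 3982.14720
m₂² = 1278.77760
β₂ = m₄/m₂² = 3982.14720 / 1278.77760 ≈ 3.114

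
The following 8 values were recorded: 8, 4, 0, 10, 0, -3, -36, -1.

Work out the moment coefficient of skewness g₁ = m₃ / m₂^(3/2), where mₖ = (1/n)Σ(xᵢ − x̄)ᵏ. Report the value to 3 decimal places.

x̄ = (8 + 4 + 0 + 10 + 0 - 3 - 36 - 1) / 8 = -2.2500
deviations (xᵢ − x̄): 10.2500, 6.2500, 2.2500, 12.2500, 2.2500, -0.7500, -33.7500, 1.2500
Σ(xᵢ − x̄)² = 1445.5000 ⇒ m₂ = 1445.5000/8 = 180.68750
Σ(xᵢ − x̄)³ = -35259.7500 ⇒ m₃ = -35259.7500/8 = -4407.46875
m₂^(3/2) = 180.68750^(1.5) = 2428.80229
g₁ = m₃ / m₂^(3/2) = -4407.46875 / 2428.80229 ≈ -1.815

-1.815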